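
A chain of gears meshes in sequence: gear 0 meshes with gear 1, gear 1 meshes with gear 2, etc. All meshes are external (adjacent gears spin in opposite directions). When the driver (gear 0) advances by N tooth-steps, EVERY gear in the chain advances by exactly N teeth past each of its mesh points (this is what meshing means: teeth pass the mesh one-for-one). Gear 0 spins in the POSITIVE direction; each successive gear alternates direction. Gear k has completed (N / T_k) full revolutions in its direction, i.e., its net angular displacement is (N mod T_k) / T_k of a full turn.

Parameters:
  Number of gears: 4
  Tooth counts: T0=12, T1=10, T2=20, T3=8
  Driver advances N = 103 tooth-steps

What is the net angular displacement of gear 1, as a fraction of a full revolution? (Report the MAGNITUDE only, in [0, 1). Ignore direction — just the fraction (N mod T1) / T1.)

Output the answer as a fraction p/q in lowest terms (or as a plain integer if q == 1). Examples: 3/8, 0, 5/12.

Chain of 4 gears, tooth counts: [12, 10, 20, 8]
  gear 0: T0=12, direction=positive, advance = 103 mod 12 = 7 teeth = 7/12 turn
  gear 1: T1=10, direction=negative, advance = 103 mod 10 = 3 teeth = 3/10 turn
  gear 2: T2=20, direction=positive, advance = 103 mod 20 = 3 teeth = 3/20 turn
  gear 3: T3=8, direction=negative, advance = 103 mod 8 = 7 teeth = 7/8 turn
Gear 1: 103 mod 10 = 3
Fraction = 3 / 10 = 3/10 (gcd(3,10)=1) = 3/10

Answer: 3/10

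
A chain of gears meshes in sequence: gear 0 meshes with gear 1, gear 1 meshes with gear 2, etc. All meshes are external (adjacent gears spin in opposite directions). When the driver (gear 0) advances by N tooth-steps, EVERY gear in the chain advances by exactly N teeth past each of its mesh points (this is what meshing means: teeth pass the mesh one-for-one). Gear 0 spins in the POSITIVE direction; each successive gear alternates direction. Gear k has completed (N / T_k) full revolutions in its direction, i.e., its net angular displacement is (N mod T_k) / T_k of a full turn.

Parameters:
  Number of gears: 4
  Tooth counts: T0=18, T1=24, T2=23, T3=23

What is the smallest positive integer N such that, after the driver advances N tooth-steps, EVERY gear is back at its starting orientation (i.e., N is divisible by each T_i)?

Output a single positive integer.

Gear k returns to start when N is a multiple of T_k.
All gears at start simultaneously when N is a common multiple of [18, 24, 23, 23]; the smallest such N is lcm(18, 24, 23, 23).
Start: lcm = T0 = 18
Fold in T1=24: gcd(18, 24) = 6; lcm(18, 24) = 18 * 24 / 6 = 432 / 6 = 72
Fold in T2=23: gcd(72, 23) = 1; lcm(72, 23) = 72 * 23 / 1 = 1656 / 1 = 1656
Fold in T3=23: gcd(1656, 23) = 23; lcm(1656, 23) = 1656 * 23 / 23 = 38088 / 23 = 1656
Full cycle length = 1656

Answer: 1656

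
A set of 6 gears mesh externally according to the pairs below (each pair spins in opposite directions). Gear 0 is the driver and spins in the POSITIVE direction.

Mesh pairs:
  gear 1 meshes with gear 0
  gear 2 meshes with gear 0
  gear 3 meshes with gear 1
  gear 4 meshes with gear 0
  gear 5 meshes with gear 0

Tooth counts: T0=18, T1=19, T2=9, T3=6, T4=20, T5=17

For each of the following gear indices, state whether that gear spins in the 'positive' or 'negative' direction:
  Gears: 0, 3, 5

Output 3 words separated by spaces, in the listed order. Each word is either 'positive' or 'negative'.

Gear 0 (driver): positive (depth 0)
  gear 1: meshes with gear 0 -> depth 1 -> negative (opposite of gear 0)
  gear 2: meshes with gear 0 -> depth 1 -> negative (opposite of gear 0)
  gear 3: meshes with gear 1 -> depth 2 -> positive (opposite of gear 1)
  gear 4: meshes with gear 0 -> depth 1 -> negative (opposite of gear 0)
  gear 5: meshes with gear 0 -> depth 1 -> negative (opposite of gear 0)
Queried indices 0, 3, 5 -> positive, positive, negative

Answer: positive positive negative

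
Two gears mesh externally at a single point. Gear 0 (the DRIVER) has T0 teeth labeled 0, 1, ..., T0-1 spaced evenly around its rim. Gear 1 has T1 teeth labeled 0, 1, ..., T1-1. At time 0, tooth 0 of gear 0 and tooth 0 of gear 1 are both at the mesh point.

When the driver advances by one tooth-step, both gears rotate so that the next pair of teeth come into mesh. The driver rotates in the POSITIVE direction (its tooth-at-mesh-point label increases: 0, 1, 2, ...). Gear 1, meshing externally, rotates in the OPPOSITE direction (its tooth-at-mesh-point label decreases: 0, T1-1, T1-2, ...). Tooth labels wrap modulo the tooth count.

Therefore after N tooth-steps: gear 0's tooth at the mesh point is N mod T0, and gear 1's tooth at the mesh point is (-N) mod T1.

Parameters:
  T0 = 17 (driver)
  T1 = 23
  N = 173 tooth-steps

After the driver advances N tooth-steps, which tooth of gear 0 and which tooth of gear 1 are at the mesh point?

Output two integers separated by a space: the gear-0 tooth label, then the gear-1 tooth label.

Answer: 3 11

Derivation:
Gear 0 (driver, T0=17): tooth at mesh = N mod T0
  173 = 10 * 17 + 3, so 173 mod 17 = 3
  gear 0 tooth = 3
Gear 1 (driven, T1=23): tooth at mesh = (-N) mod T1
  173 = 7 * 23 + 12, so 173 mod 23 = 12
  (-173) mod 23 = (-12) mod 23 = 23 - 12 = 11
Mesh after 173 steps: gear-0 tooth 3 meets gear-1 tooth 11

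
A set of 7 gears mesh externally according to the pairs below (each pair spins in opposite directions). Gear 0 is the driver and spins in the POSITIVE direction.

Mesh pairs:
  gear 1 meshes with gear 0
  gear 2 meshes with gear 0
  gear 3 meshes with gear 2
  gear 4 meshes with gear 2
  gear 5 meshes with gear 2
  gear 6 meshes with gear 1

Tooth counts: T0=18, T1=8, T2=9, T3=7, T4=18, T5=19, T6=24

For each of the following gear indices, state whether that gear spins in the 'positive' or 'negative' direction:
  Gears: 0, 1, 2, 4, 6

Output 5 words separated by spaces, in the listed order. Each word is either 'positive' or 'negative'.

Answer: positive negative negative positive positive

Derivation:
Gear 0 (driver): positive (depth 0)
  gear 1: meshes with gear 0 -> depth 1 -> negative (opposite of gear 0)
  gear 2: meshes with gear 0 -> depth 1 -> negative (opposite of gear 0)
  gear 3: meshes with gear 2 -> depth 2 -> positive (opposite of gear 2)
  gear 4: meshes with gear 2 -> depth 2 -> positive (opposite of gear 2)
  gear 5: meshes with gear 2 -> depth 2 -> positive (opposite of gear 2)
  gear 6: meshes with gear 1 -> depth 2 -> positive (opposite of gear 1)
Queried indices 0, 1, 2, 4, 6 -> positive, negative, negative, positive, positive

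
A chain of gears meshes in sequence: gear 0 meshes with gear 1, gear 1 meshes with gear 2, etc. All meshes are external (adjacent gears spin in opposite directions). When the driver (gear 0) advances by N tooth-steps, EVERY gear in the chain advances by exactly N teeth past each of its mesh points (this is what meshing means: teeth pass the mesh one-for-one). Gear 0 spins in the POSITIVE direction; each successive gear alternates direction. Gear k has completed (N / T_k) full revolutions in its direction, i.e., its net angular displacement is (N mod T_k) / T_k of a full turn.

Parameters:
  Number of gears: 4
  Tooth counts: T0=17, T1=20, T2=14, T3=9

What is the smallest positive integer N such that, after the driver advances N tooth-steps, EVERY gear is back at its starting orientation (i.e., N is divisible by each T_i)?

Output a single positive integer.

Answer: 21420

Derivation:
Gear k returns to start when N is a multiple of T_k.
All gears at start simultaneously when N is a common multiple of [17, 20, 14, 9]; the smallest such N is lcm(17, 20, 14, 9).
Start: lcm = T0 = 17
Fold in T1=20: gcd(17, 20) = 1; lcm(17, 20) = 17 * 20 / 1 = 340 / 1 = 340
Fold in T2=14: gcd(340, 14) = 2; lcm(340, 14) = 340 * 14 / 2 = 4760 / 2 = 2380
Fold in T3=9: gcd(2380, 9) = 1; lcm(2380, 9) = 2380 * 9 / 1 = 21420 / 1 = 21420
Full cycle length = 21420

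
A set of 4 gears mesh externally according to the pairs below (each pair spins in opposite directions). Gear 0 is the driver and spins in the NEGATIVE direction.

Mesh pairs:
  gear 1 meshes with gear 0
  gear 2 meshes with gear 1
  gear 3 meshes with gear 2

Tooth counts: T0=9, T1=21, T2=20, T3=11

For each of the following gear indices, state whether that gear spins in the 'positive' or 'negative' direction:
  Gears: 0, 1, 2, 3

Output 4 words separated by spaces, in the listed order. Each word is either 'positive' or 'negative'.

Gear 0 (driver): negative (depth 0)
  gear 1: meshes with gear 0 -> depth 1 -> positive (opposite of gear 0)
  gear 2: meshes with gear 1 -> depth 2 -> negative (opposite of gear 1)
  gear 3: meshes with gear 2 -> depth 3 -> positive (opposite of gear 2)
Queried indices 0, 1, 2, 3 -> negative, positive, negative, positive

Answer: negative positive negative positive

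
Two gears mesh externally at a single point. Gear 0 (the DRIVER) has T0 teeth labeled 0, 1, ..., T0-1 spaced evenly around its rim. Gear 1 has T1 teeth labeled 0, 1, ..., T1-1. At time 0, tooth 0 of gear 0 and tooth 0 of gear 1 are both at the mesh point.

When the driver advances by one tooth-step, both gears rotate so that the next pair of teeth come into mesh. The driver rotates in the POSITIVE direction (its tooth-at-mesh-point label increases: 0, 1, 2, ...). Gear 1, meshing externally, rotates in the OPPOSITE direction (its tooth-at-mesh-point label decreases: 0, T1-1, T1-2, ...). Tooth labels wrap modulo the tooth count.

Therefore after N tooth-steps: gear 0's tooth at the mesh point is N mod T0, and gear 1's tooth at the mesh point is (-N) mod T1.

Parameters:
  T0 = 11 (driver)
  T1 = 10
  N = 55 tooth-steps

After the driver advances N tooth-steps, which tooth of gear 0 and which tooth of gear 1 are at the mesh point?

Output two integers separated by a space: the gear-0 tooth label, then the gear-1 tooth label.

Answer: 0 5

Derivation:
Gear 0 (driver, T0=11): tooth at mesh = N mod T0
  55 = 5 * 11 + 0, so 55 mod 11 = 0
  gear 0 tooth = 0
Gear 1 (driven, T1=10): tooth at mesh = (-N) mod T1
  55 = 5 * 10 + 5, so 55 mod 10 = 5
  (-55) mod 10 = (-5) mod 10 = 10 - 5 = 5
Mesh after 55 steps: gear-0 tooth 0 meets gear-1 tooth 5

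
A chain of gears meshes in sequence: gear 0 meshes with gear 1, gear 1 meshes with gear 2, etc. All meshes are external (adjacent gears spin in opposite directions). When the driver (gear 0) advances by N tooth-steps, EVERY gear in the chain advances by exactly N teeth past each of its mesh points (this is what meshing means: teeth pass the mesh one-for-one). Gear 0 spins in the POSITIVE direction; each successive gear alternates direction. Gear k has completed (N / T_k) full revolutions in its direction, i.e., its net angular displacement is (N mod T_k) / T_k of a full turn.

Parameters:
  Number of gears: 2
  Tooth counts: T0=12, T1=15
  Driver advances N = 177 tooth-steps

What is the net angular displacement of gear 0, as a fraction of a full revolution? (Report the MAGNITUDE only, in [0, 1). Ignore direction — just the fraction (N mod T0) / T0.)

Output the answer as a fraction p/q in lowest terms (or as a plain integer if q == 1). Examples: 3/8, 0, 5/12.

Chain of 2 gears, tooth counts: [12, 15]
  gear 0: T0=12, direction=positive, advance = 177 mod 12 = 9 teeth = 9/12 turn
  gear 1: T1=15, direction=negative, advance = 177 mod 15 = 12 teeth = 12/15 turn
Gear 0: 177 mod 12 = 9
Fraction = 9 / 12 = 3/4 (gcd(9,12)=3) = 3/4

Answer: 3/4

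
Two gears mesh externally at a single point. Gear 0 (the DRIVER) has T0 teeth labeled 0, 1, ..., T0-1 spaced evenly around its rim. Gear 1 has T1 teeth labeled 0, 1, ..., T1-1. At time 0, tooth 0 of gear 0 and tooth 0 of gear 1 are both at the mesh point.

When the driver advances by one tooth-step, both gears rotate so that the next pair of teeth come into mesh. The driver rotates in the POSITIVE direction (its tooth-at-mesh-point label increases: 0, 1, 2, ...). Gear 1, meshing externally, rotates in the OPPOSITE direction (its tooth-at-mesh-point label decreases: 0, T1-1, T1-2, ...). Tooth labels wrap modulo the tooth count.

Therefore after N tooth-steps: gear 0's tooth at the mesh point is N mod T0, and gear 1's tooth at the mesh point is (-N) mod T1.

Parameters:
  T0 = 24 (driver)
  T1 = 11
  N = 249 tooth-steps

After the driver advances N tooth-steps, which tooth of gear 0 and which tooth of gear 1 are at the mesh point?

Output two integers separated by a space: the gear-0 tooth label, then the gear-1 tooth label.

Gear 0 (driver, T0=24): tooth at mesh = N mod T0
  249 = 10 * 24 + 9, so 249 mod 24 = 9
  gear 0 tooth = 9
Gear 1 (driven, T1=11): tooth at mesh = (-N) mod T1
  249 = 22 * 11 + 7, so 249 mod 11 = 7
  (-249) mod 11 = (-7) mod 11 = 11 - 7 = 4
Mesh after 249 steps: gear-0 tooth 9 meets gear-1 tooth 4

Answer: 9 4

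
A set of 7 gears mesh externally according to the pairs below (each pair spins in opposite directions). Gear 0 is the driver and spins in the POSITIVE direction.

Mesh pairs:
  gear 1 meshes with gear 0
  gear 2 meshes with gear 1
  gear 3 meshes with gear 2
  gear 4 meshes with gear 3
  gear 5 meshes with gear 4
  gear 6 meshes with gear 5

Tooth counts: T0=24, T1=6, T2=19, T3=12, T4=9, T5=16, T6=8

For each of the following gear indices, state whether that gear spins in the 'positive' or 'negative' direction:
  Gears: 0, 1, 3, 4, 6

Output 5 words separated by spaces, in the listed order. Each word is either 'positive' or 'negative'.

Answer: positive negative negative positive positive

Derivation:
Gear 0 (driver): positive (depth 0)
  gear 1: meshes with gear 0 -> depth 1 -> negative (opposite of gear 0)
  gear 2: meshes with gear 1 -> depth 2 -> positive (opposite of gear 1)
  gear 3: meshes with gear 2 -> depth 3 -> negative (opposite of gear 2)
  gear 4: meshes with gear 3 -> depth 4 -> positive (opposite of gear 3)
  gear 5: meshes with gear 4 -> depth 5 -> negative (opposite of gear 4)
  gear 6: meshes with gear 5 -> depth 6 -> positive (opposite of gear 5)
Queried indices 0, 1, 3, 4, 6 -> positive, negative, negative, positive, positive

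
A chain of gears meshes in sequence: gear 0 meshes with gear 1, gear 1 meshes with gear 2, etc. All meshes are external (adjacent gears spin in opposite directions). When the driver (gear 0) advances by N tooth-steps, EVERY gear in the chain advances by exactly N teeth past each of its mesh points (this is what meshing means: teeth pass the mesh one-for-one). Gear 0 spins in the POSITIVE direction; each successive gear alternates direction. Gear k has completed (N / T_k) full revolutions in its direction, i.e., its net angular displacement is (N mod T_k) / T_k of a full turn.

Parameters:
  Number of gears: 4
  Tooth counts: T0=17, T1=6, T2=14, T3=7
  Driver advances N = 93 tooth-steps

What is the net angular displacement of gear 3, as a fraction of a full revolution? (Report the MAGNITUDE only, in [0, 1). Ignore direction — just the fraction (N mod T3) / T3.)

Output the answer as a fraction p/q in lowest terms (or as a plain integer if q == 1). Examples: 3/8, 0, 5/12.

Chain of 4 gears, tooth counts: [17, 6, 14, 7]
  gear 0: T0=17, direction=positive, advance = 93 mod 17 = 8 teeth = 8/17 turn
  gear 1: T1=6, direction=negative, advance = 93 mod 6 = 3 teeth = 3/6 turn
  gear 2: T2=14, direction=positive, advance = 93 mod 14 = 9 teeth = 9/14 turn
  gear 3: T3=7, direction=negative, advance = 93 mod 7 = 2 teeth = 2/7 turn
Gear 3: 93 mod 7 = 2
Fraction = 2 / 7 = 2/7 (gcd(2,7)=1) = 2/7

Answer: 2/7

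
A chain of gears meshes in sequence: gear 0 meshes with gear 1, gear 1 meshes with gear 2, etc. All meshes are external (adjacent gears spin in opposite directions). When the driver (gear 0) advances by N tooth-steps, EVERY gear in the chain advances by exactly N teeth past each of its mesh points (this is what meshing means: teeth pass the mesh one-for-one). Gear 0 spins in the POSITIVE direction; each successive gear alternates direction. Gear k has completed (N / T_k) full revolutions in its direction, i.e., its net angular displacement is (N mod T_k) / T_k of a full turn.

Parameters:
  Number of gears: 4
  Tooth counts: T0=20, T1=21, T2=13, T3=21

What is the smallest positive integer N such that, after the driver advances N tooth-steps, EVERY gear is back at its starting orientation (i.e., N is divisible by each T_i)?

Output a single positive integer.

Gear k returns to start when N is a multiple of T_k.
All gears at start simultaneously when N is a common multiple of [20, 21, 13, 21]; the smallest such N is lcm(20, 21, 13, 21).
Start: lcm = T0 = 20
Fold in T1=21: gcd(20, 21) = 1; lcm(20, 21) = 20 * 21 / 1 = 420 / 1 = 420
Fold in T2=13: gcd(420, 13) = 1; lcm(420, 13) = 420 * 13 / 1 = 5460 / 1 = 5460
Fold in T3=21: gcd(5460, 21) = 21; lcm(5460, 21) = 5460 * 21 / 21 = 114660 / 21 = 5460
Full cycle length = 5460

Answer: 5460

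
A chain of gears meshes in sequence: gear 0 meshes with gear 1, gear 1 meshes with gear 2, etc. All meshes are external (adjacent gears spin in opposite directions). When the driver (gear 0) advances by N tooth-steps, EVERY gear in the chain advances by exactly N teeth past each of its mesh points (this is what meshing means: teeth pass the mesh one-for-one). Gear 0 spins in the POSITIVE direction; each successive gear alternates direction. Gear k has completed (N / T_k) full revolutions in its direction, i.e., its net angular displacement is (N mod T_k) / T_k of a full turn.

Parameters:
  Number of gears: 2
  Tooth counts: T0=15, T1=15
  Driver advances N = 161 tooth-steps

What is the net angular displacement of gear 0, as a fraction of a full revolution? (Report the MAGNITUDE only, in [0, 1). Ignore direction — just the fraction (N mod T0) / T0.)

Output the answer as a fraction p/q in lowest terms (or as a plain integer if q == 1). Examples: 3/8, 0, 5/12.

Answer: 11/15

Derivation:
Chain of 2 gears, tooth counts: [15, 15]
  gear 0: T0=15, direction=positive, advance = 161 mod 15 = 11 teeth = 11/15 turn
  gear 1: T1=15, direction=negative, advance = 161 mod 15 = 11 teeth = 11/15 turn
Gear 0: 161 mod 15 = 11
Fraction = 11 / 15 = 11/15 (gcd(11,15)=1) = 11/15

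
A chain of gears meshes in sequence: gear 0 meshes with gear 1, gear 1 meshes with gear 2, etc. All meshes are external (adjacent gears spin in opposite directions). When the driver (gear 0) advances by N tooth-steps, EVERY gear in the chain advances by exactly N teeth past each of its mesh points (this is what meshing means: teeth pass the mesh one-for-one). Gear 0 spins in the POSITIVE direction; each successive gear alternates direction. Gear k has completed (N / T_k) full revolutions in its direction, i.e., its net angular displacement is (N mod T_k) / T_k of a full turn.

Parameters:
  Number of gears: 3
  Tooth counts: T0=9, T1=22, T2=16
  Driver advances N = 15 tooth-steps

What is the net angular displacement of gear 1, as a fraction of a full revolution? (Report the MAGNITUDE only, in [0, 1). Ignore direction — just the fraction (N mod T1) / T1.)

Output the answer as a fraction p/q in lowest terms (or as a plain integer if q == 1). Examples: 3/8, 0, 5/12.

Answer: 15/22

Derivation:
Chain of 3 gears, tooth counts: [9, 22, 16]
  gear 0: T0=9, direction=positive, advance = 15 mod 9 = 6 teeth = 6/9 turn
  gear 1: T1=22, direction=negative, advance = 15 mod 22 = 15 teeth = 15/22 turn
  gear 2: T2=16, direction=positive, advance = 15 mod 16 = 15 teeth = 15/16 turn
Gear 1: 15 mod 22 = 15
Fraction = 15 / 22 = 15/22 (gcd(15,22)=1) = 15/22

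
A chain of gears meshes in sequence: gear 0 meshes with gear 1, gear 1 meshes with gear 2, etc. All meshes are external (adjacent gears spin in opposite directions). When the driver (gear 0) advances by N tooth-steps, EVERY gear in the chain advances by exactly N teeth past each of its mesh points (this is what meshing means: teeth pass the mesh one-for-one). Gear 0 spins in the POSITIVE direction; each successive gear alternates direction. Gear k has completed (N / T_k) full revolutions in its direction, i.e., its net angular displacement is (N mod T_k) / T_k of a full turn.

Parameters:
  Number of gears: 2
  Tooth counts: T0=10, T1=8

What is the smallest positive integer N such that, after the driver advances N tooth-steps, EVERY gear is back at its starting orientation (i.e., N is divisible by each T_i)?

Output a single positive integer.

Answer: 40

Derivation:
Gear k returns to start when N is a multiple of T_k.
All gears at start simultaneously when N is a common multiple of [10, 8]; the smallest such N is lcm(10, 8).
Start: lcm = T0 = 10
Fold in T1=8: gcd(10, 8) = 2; lcm(10, 8) = 10 * 8 / 2 = 80 / 2 = 40
Full cycle length = 40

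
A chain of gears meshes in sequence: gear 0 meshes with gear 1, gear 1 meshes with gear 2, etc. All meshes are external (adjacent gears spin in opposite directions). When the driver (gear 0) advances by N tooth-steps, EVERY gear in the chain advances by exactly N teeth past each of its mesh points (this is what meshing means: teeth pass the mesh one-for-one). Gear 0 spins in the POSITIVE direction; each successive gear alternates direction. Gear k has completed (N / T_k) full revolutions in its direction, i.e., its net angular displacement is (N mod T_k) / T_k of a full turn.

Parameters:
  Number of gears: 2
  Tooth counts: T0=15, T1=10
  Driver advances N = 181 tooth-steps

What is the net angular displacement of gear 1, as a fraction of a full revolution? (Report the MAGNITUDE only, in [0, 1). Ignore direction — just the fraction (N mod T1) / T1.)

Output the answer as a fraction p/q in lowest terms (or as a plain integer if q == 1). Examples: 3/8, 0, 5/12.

Answer: 1/10

Derivation:
Chain of 2 gears, tooth counts: [15, 10]
  gear 0: T0=15, direction=positive, advance = 181 mod 15 = 1 teeth = 1/15 turn
  gear 1: T1=10, direction=negative, advance = 181 mod 10 = 1 teeth = 1/10 turn
Gear 1: 181 mod 10 = 1
Fraction = 1 / 10 = 1/10 (gcd(1,10)=1) = 1/10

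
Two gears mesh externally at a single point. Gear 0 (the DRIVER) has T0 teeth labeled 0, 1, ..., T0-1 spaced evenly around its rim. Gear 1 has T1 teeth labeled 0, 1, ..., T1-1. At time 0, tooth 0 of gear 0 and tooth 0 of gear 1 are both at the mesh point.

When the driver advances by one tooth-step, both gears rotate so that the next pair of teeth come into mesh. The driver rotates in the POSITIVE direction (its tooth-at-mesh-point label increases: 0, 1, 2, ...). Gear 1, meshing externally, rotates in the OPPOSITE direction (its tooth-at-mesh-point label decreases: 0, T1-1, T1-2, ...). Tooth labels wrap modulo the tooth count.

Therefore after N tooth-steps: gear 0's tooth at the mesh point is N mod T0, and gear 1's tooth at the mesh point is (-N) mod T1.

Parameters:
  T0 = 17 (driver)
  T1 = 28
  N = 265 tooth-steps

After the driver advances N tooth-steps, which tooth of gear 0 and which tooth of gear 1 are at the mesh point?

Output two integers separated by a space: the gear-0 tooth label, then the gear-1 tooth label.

Gear 0 (driver, T0=17): tooth at mesh = N mod T0
  265 = 15 * 17 + 10, so 265 mod 17 = 10
  gear 0 tooth = 10
Gear 1 (driven, T1=28): tooth at mesh = (-N) mod T1
  265 = 9 * 28 + 13, so 265 mod 28 = 13
  (-265) mod 28 = (-13) mod 28 = 28 - 13 = 15
Mesh after 265 steps: gear-0 tooth 10 meets gear-1 tooth 15

Answer: 10 15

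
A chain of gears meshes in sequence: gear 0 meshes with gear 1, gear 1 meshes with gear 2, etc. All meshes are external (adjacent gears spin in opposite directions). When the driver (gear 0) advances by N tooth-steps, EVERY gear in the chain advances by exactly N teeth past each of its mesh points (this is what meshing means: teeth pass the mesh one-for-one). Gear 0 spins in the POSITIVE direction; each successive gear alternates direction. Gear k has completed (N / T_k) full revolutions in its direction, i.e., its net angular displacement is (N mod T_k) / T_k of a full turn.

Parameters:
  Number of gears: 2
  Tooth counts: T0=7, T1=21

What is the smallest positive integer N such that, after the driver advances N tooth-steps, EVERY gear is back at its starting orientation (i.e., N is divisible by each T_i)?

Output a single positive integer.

Gear k returns to start when N is a multiple of T_k.
All gears at start simultaneously when N is a common multiple of [7, 21]; the smallest such N is lcm(7, 21).
Start: lcm = T0 = 7
Fold in T1=21: gcd(7, 21) = 7; lcm(7, 21) = 7 * 21 / 7 = 147 / 7 = 21
Full cycle length = 21

Answer: 21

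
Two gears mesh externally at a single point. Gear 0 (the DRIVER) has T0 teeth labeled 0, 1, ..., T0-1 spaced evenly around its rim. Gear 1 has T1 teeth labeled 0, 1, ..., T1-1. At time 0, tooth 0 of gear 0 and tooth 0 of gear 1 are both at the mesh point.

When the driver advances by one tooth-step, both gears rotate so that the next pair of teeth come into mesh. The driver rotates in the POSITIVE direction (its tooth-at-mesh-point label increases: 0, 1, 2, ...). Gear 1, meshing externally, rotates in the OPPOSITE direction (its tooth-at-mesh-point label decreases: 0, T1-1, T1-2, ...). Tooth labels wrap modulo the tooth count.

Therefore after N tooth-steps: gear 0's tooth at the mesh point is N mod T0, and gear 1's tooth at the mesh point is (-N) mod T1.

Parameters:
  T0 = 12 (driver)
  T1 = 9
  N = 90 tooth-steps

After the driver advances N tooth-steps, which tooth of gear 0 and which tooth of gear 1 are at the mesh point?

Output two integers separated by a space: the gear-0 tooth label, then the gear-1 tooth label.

Answer: 6 0

Derivation:
Gear 0 (driver, T0=12): tooth at mesh = N mod T0
  90 = 7 * 12 + 6, so 90 mod 12 = 6
  gear 0 tooth = 6
Gear 1 (driven, T1=9): tooth at mesh = (-N) mod T1
  90 = 10 * 9 + 0, so 90 mod 9 = 0
  (-90) mod 9 = 0
Mesh after 90 steps: gear-0 tooth 6 meets gear-1 tooth 0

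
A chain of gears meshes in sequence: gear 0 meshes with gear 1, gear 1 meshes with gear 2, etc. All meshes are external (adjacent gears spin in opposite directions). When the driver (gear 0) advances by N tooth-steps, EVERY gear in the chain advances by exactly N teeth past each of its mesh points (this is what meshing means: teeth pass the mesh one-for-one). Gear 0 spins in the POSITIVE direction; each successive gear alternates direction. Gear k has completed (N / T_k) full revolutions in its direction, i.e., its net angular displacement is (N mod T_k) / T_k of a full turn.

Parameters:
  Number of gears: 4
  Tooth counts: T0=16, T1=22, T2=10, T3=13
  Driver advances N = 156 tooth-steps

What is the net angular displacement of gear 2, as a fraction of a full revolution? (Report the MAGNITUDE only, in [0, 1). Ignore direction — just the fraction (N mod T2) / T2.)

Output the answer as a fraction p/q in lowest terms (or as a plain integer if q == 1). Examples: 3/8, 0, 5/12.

Chain of 4 gears, tooth counts: [16, 22, 10, 13]
  gear 0: T0=16, direction=positive, advance = 156 mod 16 = 12 teeth = 12/16 turn
  gear 1: T1=22, direction=negative, advance = 156 mod 22 = 2 teeth = 2/22 turn
  gear 2: T2=10, direction=positive, advance = 156 mod 10 = 6 teeth = 6/10 turn
  gear 3: T3=13, direction=negative, advance = 156 mod 13 = 0 teeth = 0/13 turn
Gear 2: 156 mod 10 = 6
Fraction = 6 / 10 = 3/5 (gcd(6,10)=2) = 3/5

Answer: 3/5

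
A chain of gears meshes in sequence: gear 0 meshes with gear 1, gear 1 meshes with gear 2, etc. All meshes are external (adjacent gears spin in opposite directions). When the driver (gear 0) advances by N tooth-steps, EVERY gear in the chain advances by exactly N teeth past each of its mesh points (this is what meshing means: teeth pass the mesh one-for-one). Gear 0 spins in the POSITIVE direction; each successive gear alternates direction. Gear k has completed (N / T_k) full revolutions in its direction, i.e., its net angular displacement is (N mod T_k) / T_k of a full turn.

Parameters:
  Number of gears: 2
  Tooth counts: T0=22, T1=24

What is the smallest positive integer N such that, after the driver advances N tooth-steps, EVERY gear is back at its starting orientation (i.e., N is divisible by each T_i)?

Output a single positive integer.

Answer: 264

Derivation:
Gear k returns to start when N is a multiple of T_k.
All gears at start simultaneously when N is a common multiple of [22, 24]; the smallest such N is lcm(22, 24).
Start: lcm = T0 = 22
Fold in T1=24: gcd(22, 24) = 2; lcm(22, 24) = 22 * 24 / 2 = 528 / 2 = 264
Full cycle length = 264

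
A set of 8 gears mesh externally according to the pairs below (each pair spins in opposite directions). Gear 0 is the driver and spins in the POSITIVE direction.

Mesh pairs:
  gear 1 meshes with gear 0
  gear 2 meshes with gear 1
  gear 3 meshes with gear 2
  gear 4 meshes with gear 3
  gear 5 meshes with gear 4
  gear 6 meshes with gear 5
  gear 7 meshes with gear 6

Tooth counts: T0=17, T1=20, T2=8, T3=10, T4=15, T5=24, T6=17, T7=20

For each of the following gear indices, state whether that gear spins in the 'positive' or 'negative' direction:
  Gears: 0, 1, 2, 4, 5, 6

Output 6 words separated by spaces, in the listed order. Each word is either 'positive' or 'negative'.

Gear 0 (driver): positive (depth 0)
  gear 1: meshes with gear 0 -> depth 1 -> negative (opposite of gear 0)
  gear 2: meshes with gear 1 -> depth 2 -> positive (opposite of gear 1)
  gear 3: meshes with gear 2 -> depth 3 -> negative (opposite of gear 2)
  gear 4: meshes with gear 3 -> depth 4 -> positive (opposite of gear 3)
  gear 5: meshes with gear 4 -> depth 5 -> negative (opposite of gear 4)
  gear 6: meshes with gear 5 -> depth 6 -> positive (opposite of gear 5)
  gear 7: meshes with gear 6 -> depth 7 -> negative (opposite of gear 6)
Queried indices 0, 1, 2, 4, 5, 6 -> positive, negative, positive, positive, negative, positive

Answer: positive negative positive positive negative positive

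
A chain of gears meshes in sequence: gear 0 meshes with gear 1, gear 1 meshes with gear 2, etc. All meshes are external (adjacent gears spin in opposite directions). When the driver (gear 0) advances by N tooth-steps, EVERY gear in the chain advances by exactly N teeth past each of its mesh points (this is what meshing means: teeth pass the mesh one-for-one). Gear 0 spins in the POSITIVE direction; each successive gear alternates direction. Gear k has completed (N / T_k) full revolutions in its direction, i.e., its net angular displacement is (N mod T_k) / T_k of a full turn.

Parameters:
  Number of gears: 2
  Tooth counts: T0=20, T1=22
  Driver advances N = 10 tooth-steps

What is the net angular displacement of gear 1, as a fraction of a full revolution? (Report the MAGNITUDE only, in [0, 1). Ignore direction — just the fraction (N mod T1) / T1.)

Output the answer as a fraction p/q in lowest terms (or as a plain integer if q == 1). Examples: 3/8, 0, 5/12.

Answer: 5/11

Derivation:
Chain of 2 gears, tooth counts: [20, 22]
  gear 0: T0=20, direction=positive, advance = 10 mod 20 = 10 teeth = 10/20 turn
  gear 1: T1=22, direction=negative, advance = 10 mod 22 = 10 teeth = 10/22 turn
Gear 1: 10 mod 22 = 10
Fraction = 10 / 22 = 5/11 (gcd(10,22)=2) = 5/11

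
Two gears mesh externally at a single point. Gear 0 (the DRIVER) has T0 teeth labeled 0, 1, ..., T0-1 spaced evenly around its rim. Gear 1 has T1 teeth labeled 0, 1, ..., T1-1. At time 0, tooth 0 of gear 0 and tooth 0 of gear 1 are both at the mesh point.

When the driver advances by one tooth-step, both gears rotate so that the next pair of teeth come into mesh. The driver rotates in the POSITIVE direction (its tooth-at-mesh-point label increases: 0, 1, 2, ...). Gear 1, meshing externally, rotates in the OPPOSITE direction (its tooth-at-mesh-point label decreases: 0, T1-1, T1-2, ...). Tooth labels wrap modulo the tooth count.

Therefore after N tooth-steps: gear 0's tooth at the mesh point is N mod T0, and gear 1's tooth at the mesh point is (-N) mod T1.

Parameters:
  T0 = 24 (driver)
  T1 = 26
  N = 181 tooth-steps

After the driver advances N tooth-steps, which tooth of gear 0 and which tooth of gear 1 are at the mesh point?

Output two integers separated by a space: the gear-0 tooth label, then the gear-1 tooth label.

Answer: 13 1

Derivation:
Gear 0 (driver, T0=24): tooth at mesh = N mod T0
  181 = 7 * 24 + 13, so 181 mod 24 = 13
  gear 0 tooth = 13
Gear 1 (driven, T1=26): tooth at mesh = (-N) mod T1
  181 = 6 * 26 + 25, so 181 mod 26 = 25
  (-181) mod 26 = (-25) mod 26 = 26 - 25 = 1
Mesh after 181 steps: gear-0 tooth 13 meets gear-1 tooth 1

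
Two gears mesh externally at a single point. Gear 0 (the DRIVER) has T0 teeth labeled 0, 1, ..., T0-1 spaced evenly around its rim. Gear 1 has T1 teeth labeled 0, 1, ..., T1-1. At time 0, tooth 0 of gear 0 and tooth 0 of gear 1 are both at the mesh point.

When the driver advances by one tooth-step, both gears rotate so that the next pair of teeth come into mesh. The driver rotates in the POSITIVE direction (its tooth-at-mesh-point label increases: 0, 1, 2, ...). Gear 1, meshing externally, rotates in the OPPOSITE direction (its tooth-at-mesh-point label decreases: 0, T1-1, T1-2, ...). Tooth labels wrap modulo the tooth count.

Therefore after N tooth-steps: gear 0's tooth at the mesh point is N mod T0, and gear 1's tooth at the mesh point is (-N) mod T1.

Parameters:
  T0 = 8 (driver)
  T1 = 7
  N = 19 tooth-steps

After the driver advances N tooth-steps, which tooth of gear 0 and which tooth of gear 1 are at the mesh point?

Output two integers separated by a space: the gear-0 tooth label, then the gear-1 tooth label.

Gear 0 (driver, T0=8): tooth at mesh = N mod T0
  19 = 2 * 8 + 3, so 19 mod 8 = 3
  gear 0 tooth = 3
Gear 1 (driven, T1=7): tooth at mesh = (-N) mod T1
  19 = 2 * 7 + 5, so 19 mod 7 = 5
  (-19) mod 7 = (-5) mod 7 = 7 - 5 = 2
Mesh after 19 steps: gear-0 tooth 3 meets gear-1 tooth 2

Answer: 3 2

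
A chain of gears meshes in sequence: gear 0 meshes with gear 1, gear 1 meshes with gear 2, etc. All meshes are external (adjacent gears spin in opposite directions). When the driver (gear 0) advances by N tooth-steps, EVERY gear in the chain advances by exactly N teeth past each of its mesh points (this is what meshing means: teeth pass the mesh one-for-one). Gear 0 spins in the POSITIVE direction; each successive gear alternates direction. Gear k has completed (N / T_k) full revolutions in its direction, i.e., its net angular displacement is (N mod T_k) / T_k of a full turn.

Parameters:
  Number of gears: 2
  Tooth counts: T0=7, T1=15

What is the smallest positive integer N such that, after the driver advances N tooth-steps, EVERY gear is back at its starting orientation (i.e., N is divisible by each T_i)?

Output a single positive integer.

Gear k returns to start when N is a multiple of T_k.
All gears at start simultaneously when N is a common multiple of [7, 15]; the smallest such N is lcm(7, 15).
Start: lcm = T0 = 7
Fold in T1=15: gcd(7, 15) = 1; lcm(7, 15) = 7 * 15 / 1 = 105 / 1 = 105
Full cycle length = 105

Answer: 105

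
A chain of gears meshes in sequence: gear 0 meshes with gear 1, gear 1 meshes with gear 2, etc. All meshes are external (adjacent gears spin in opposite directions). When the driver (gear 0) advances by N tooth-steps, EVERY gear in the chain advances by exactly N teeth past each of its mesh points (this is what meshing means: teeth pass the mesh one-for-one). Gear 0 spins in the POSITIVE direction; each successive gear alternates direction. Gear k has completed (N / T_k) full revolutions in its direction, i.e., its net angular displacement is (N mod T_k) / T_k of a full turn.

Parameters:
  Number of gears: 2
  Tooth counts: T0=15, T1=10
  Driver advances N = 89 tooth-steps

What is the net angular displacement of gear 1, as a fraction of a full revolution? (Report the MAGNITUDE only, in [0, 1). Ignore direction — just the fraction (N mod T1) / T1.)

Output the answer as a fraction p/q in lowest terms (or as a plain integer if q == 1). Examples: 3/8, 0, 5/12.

Chain of 2 gears, tooth counts: [15, 10]
  gear 0: T0=15, direction=positive, advance = 89 mod 15 = 14 teeth = 14/15 turn
  gear 1: T1=10, direction=negative, advance = 89 mod 10 = 9 teeth = 9/10 turn
Gear 1: 89 mod 10 = 9
Fraction = 9 / 10 = 9/10 (gcd(9,10)=1) = 9/10

Answer: 9/10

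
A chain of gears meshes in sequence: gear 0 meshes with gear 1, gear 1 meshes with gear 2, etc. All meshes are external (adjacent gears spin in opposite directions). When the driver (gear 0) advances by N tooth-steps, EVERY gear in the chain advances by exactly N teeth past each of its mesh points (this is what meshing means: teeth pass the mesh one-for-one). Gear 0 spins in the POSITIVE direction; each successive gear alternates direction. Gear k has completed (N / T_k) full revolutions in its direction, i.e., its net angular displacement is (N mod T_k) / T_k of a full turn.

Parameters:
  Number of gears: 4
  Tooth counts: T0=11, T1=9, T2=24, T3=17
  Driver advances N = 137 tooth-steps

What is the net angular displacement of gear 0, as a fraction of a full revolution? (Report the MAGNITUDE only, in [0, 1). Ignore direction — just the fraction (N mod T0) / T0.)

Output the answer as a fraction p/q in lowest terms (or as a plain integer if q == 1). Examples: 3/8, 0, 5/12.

Chain of 4 gears, tooth counts: [11, 9, 24, 17]
  gear 0: T0=11, direction=positive, advance = 137 mod 11 = 5 teeth = 5/11 turn
  gear 1: T1=9, direction=negative, advance = 137 mod 9 = 2 teeth = 2/9 turn
  gear 2: T2=24, direction=positive, advance = 137 mod 24 = 17 teeth = 17/24 turn
  gear 3: T3=17, direction=negative, advance = 137 mod 17 = 1 teeth = 1/17 turn
Gear 0: 137 mod 11 = 5
Fraction = 5 / 11 = 5/11 (gcd(5,11)=1) = 5/11

Answer: 5/11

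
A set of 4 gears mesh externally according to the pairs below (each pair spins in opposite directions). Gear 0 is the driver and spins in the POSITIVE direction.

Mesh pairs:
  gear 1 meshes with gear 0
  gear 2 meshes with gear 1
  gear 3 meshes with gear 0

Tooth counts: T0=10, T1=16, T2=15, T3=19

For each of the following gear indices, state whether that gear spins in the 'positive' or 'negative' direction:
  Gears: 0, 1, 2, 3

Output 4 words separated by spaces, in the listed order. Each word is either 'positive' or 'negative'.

Answer: positive negative positive negative

Derivation:
Gear 0 (driver): positive (depth 0)
  gear 1: meshes with gear 0 -> depth 1 -> negative (opposite of gear 0)
  gear 2: meshes with gear 1 -> depth 2 -> positive (opposite of gear 1)
  gear 3: meshes with gear 0 -> depth 1 -> negative (opposite of gear 0)
Queried indices 0, 1, 2, 3 -> positive, negative, positive, negative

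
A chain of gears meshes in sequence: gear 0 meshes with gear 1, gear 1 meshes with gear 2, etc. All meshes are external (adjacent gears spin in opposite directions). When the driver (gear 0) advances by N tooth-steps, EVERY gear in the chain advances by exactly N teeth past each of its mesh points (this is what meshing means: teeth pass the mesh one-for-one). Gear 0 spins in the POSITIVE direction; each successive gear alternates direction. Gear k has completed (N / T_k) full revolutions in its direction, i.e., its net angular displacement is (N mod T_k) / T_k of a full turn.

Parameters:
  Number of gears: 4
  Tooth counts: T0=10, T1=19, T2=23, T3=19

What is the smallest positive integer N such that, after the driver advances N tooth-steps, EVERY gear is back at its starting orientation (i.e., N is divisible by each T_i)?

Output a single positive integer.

Answer: 4370

Derivation:
Gear k returns to start when N is a multiple of T_k.
All gears at start simultaneously when N is a common multiple of [10, 19, 23, 19]; the smallest such N is lcm(10, 19, 23, 19).
Start: lcm = T0 = 10
Fold in T1=19: gcd(10, 19) = 1; lcm(10, 19) = 10 * 19 / 1 = 190 / 1 = 190
Fold in T2=23: gcd(190, 23) = 1; lcm(190, 23) = 190 * 23 / 1 = 4370 / 1 = 4370
Fold in T3=19: gcd(4370, 19) = 19; lcm(4370, 19) = 4370 * 19 / 19 = 83030 / 19 = 4370
Full cycle length = 4370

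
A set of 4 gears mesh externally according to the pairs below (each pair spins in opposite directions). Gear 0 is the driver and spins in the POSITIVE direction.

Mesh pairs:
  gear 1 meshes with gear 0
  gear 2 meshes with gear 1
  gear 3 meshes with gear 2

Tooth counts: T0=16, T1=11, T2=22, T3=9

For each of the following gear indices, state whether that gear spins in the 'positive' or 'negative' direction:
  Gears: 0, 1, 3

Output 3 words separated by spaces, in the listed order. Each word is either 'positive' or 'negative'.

Answer: positive negative negative

Derivation:
Gear 0 (driver): positive (depth 0)
  gear 1: meshes with gear 0 -> depth 1 -> negative (opposite of gear 0)
  gear 2: meshes with gear 1 -> depth 2 -> positive (opposite of gear 1)
  gear 3: meshes with gear 2 -> depth 3 -> negative (opposite of gear 2)
Queried indices 0, 1, 3 -> positive, negative, negative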